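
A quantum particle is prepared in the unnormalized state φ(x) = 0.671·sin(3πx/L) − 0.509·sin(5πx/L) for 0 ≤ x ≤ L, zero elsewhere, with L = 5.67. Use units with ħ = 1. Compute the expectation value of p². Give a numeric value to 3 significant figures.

p² φ = −ħ² d²φ/dx²; ⟨p²⟩ = −ħ² ∫ φ*·φ'' dx / ∫|φ|² dx.
d²/dx² sin(jπx/L) = −(jπ/L)²·sin(jπx/L); on 0 ≤ x ≤ L, ∫sin²(jπx/L) dx = L/2 and ∫sin(jπx/L)·sin(lπx/L) dx = 0 for j ≠ l, so only diagonal terms survive in ∫|φ|² and ∫φ·φ″; ∫φ·φ′ dx = [φ²/2] between the walls = 0.
State is unnormalized: ∫|φ|² dx = 2.0109, and ∫φ*·(−ħ² φ'') dx = 9.1639, so ⟨p²⟩ = 9.1639 / 2.0109.
⟨p²⟩ = 4.5571.

4.56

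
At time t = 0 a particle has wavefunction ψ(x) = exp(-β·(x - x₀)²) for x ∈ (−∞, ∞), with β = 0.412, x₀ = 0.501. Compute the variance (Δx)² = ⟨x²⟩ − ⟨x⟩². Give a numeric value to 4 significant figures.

Compute ⟨x⟩ and ⟨x²⟩ separately, then (Δx)² = ⟨x²⟩ − ⟨x⟩².
Gaussian moments (u = x − x₀): ∫u^(2j)·e^(−2βu²) du = (2j−1)!!/(4β)^j · √(π/(2β)), odd powers integrate to 0; here √(π/(2β)) = 1.9526.
Normalization: ∫|ψ|² dx = 1.9526.
⟨x⟩ = 0.50100 and ⟨x²⟩ = 0.85780.
(Δx)² = 0.85780 − (0.50100)² = 0.60680.

0.6068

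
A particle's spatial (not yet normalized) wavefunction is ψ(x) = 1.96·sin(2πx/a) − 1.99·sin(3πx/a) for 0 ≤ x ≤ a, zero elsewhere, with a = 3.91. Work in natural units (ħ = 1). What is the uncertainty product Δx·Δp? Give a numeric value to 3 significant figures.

Δx = √(⟨x²⟩−⟨x⟩²), Δp = √(⟨p²⟩−⟨p⟩²).
On 0 ≤ x ≤ a (j ≠ l): ∫sin²(jπx/a) dx = a/2, ∫sin(jπx/a)·sin(lπx/a) dx = 0; diagonal moments ∫x·sin²(jπx/a) dx = a²/4, ∫x²·sin²(jπx/a) dx = a³·(1/6 − 1/(4j²π²)); cross terms ∫x·sin(jπx/a)·sin(lπx/a) dx = 0 for j + l even and −4jla²/(π²(j² − l²)²) for j + l odd, ∫x²·sin(jπx/a)·sin(lπx/a) dx = (−1)^(j+l)·4jla³/(π²(j² − l²)²); higher powers the same way via product-to-sum and parts. d²/dx² sin(jπx/a) = −(jπ/a)²·sin(jπx/a); on 0 ≤ x ≤ a, ∫sin²(jπx/a) dx = a/2 and ∫sin(jπx/a)·sin(lπx/a) dx = 0 for j ≠ l, so only diagonal terms survive in ∫|ψ|² and ∫ψ·ψ″; ∫ψ·ψ′ dx = [ψ²/2] between the walls = 0.
Normalization: ∫|ψ|² dx = 15.252.
⟨x⟩ = 2.7156, ⟨x²⟩ = 7.9308 ⇒ Δx = 0.74602.
⟨p⟩ = 0.0000, ⟨p²⟩ = 4.2207 ⇒ Δp = 2.0544.
Δx·Δp = 1.5327.

1.53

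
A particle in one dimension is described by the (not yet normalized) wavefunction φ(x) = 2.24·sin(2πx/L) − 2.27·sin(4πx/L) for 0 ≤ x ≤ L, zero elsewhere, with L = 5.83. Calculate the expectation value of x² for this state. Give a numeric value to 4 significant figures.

⟨x²⟩ = ∫ x²·|φ|² dx / ∫|φ|² dx (integrals over the domain).
On 0 ≤ x ≤ L (j ≠ l): ∫sin²(jπx/L) dx = L/2, ∫sin(jπx/L)·sin(lπx/L) dx = 0; diagonal moments ∫x·sin²(jπx/L) dx = L²/4, ∫x²·sin²(jπx/L) dx = L³·(1/6 − 1/(4j²π²)); cross terms ∫x·sin(jπx/L)·sin(lπx/L) dx = 0 for j + l even and −4jlL²/(π²(j² − l²)²) for j + l odd, ∫x²·sin(jπx/L)·sin(lπx/L) dx = (−1)^(j+l)·4jlL³/(π²(j² − l²)²); higher powers the same way via product-to-sum and parts.
State is unnormalized: ∫|φ|² dx = 29.647, and ∫φ*·x²·φ dx = 282.60, so ⟨x²⟩ = 282.60 / 29.647.
⟨x²⟩ = 9.5323.

9.532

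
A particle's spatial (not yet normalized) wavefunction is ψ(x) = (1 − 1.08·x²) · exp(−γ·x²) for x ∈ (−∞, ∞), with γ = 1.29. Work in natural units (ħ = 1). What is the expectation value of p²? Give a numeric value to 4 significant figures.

3.122

p² ψ = −ħ² d²ψ/dx²; ⟨p²⟩ = −ħ² ∫ ψ*·ψ'' dx / ∫|ψ|² dx.
Expand each integrand as polynomial × e^(−2γx²) and use ∫x^(2j)·e^(−2γx²) dx = (2j−1)!!/(4γ)^j · √(π/(2γ)), odd powers → 0; here √(π/(2γ)) = 1.1035. Differentiate with the product rule, d/dx e^(−γx²) = −2γx·e^(−γx²).
State is unnormalized: ∫|ψ|² dx = 0.78658, and ∫ψ*·(−ħ² ψ'') dx = 2.4559, so ⟨p²⟩ = 2.4559 / 0.78658.
⟨p²⟩ = 3.1222.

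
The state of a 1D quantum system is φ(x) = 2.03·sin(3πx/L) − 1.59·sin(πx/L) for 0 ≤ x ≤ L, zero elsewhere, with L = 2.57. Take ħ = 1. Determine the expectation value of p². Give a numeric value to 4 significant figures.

8.903

p² φ = −ħ² d²φ/dx²; ⟨p²⟩ = −ħ² ∫ φ*·φ'' dx / ∫|φ|² dx.
d²/dx² sin(jπx/L) = −(jπ/L)²·sin(jπx/L); on 0 ≤ x ≤ L, ∫sin²(jπx/L) dx = L/2 and ∫sin(jπx/L)·sin(lπx/L) dx = 0 for j ≠ l, so only diagonal terms survive in ∫|φ|² and ∫φ·φ″; ∫φ·φ′ dx = [φ²/2] between the walls = 0.
State is unnormalized: ∫|φ|² dx = 8.5440, and ∫φ*·(−ħ² φ'') dx = 76.069, so ⟨p²⟩ = 76.069 / 8.5440.
⟨p²⟩ = 8.9033.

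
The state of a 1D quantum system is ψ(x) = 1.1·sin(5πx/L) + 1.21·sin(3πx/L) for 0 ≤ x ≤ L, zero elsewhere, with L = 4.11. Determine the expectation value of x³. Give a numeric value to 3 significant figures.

21.9

⟨x³⟩ = ∫ x³·|ψ|² dx / ∫|ψ|² dx (integrals over the domain).
On 0 ≤ x ≤ L (j ≠ l): ∫sin²(jπx/L) dx = L/2, ∫sin(jπx/L)·sin(lπx/L) dx = 0; diagonal moments ∫x·sin²(jπx/L) dx = L²/4, ∫x²·sin²(jπx/L) dx = L³·(1/6 − 1/(4j²π²)); cross terms ∫x·sin(jπx/L)·sin(lπx/L) dx = 0 for j + l even and −4jlL²/(π²(j² − l²)²) for j + l odd, ∫x²·sin(jπx/L)·sin(lπx/L) dx = (−1)^(j+l)·4jlL³/(π²(j² − l²)²); higher powers the same way via product-to-sum and parts.
State is unnormalized: ∫|ψ|² dx = 5.4953, and ∫ψ*·x³·ψ dx = 120.15, so ⟨x³⟩ = 120.15 / 5.4953.
⟨x³⟩ = 21.864.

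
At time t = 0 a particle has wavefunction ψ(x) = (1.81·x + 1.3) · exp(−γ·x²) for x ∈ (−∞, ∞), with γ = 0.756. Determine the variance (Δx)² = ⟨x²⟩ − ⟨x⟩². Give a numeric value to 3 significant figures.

Compute ⟨x⟩ and ⟨x²⟩ separately, then (Δx)² = ⟨x²⟩ − ⟨x⟩².
Expand each integrand as polynomial × e^(−2γx²) and use ∫x^(2j)·e^(−2γx²) dx = (2j−1)!!/(4γ)^j · √(π/(2γ)), odd powers → 0; here √(π/(2γ)) = 1.4414.
Normalization: ∫|ψ|² dx = 3.9977.
⟨x⟩ = 0.56113 and ⟨x²⟩ = 0.58904.
(Δx)² = 0.58904 − (0.56113)² = 0.27418.

0.274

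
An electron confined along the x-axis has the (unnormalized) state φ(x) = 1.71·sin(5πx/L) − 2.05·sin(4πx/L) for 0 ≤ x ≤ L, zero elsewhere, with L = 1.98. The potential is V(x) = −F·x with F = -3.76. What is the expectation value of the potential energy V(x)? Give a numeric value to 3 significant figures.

⟨V⟩ = ∫ V(x)·|φ|² dx / ∫|φ|² dx.
On 0 ≤ x ≤ L (j ≠ l): ∫sin²(jπx/L) dx = L/2, ∫sin(jπx/L)·sin(lπx/L) dx = 0; diagonal moments ∫x·sin²(jπx/L) dx = L²/4, ∫x²·sin²(jπx/L) dx = L³·(1/6 − 1/(4j²π²)); cross terms ∫x·sin(jπx/L)·sin(lπx/L) dx = 0 for j + l even and −4jlL²/(π²(j² − l²)²) for j + l odd, ∫x²·sin(jπx/L)·sin(lπx/L) dx = (−1)^(j+l)·4jlL³/(π²(j² − l²)²); higher powers the same way via product-to-sum and parts.
State is unnormalized: ∫|φ|² dx = 7.0553, and ∫φ*·V(x)·φ dx = 36.605, so ⟨V⟩ = 36.605 / 7.0553.
⟨V⟩ = 5.1882.

5.19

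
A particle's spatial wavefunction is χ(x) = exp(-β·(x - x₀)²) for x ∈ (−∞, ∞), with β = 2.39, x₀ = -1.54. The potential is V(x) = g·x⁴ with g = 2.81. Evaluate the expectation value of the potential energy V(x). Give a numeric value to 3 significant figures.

⟨V⟩ = ∫ V(x)·|χ|² dx / ∫|χ|² dx.
Gaussian moments (u = x − x₀): ∫u^(2j)·e^(−2βu²) du = (2j−1)!!/(4β)^j · √(π/(2β)), odd powers integrate to 0; here √(π/(2β)) = 0.81070.
State is unnormalized: ∫|χ|² dx = 0.81070, and ∫χ*·V(x)·χ dx = 16.279, so ⟨V⟩ = 16.279 / 0.81070.
⟨V⟩ = 20.080.

20.1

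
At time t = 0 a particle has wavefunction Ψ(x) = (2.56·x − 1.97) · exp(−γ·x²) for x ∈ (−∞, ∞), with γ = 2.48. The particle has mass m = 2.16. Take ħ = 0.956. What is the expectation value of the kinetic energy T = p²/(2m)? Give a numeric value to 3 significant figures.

0.677

T = −(ħ²/2m) d²/dx², so ⟨T⟩ = −(ħ²/2m) ∫ Ψ*·Ψ'' dx / ∫|Ψ|² dx; with m = 2.16.
Expand each integrand as polynomial × e^(−2γx²) and use ∫x^(2j)·e^(−2γx²) dx = (2j−1)!!/(4γ)^j · √(π/(2γ)), odd powers → 0; here √(π/(2γ)) = 0.79586. Differentiate with the product rule, d/dx e^(−γx²) = −2γx·e^(−γx²).
State is unnormalized: ∫|Ψ|² dx = 3.6144, and ∫Ψ*·(−ħ²/2m · Ψ'') dx = 2.4481, so ⟨T⟩ = 2.4481 / 3.6144.
⟨T⟩ = 0.67731.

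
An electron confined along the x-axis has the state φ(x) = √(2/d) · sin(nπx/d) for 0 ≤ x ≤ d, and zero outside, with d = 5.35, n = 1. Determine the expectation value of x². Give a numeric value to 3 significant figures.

8.09

⟨x²⟩ = ∫ x²·|φ|² dx (integrals over the domain).
With sin²θ = (1 − cos2θ)/2 on 0 ≤ x ≤ d: ∫sin²(nπx/d) dx = d/2, ∫x·sin²(nπx/d) dx = d²/4, ∫x²·sin²(nπx/d) dx = d³·(1/6 − 1/(4n²π²)); higher powers xᵏ the same way, integrating xᵏ·cos(2nπx/d) by parts.
⟨x²⟩ = 8.0908.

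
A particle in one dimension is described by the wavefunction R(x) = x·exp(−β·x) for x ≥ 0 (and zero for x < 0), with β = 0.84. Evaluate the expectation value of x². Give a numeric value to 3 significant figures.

⟨x²⟩ = ∫ x²·|R|² dx / ∫|R|² dx (integrals over the domain).
Every integrand reduces to terms xʲ·e^(−2βx) on [0, ∞); use ∫₀^∞ xʲ·e^(−2βx) dx = j!/(2β)^(j+1).
State is unnormalized: ∫|R|² dx = 0.42180, and ∫R*·x²·R dx = 1.7933, so ⟨x²⟩ = 1.7933 / 0.42180.
⟨x²⟩ = 4.2517.

4.25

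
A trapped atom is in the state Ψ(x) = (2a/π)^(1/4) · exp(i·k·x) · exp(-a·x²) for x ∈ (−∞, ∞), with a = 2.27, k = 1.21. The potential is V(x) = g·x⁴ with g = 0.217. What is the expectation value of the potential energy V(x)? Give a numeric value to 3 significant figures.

⟨V⟩ = ∫ V(x)·|Ψ|² dx.
Gaussian moments: ∫x^(2j)·e^(−2ax²) dx = (2j−1)!!/(4a)^j · √(π/(2a)), odd powers integrate to 0; here √(π/(2a)) = 0.83185.
⟨V⟩ = 0.0078960.

0.00790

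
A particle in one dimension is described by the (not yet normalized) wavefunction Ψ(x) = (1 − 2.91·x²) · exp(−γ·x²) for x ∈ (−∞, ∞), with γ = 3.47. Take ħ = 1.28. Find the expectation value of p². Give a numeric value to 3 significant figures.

p² Ψ = −ħ² d²Ψ/dx²; ⟨p²⟩ = −ħ² ∫ Ψ*·Ψ'' dx / ∫|Ψ|² dx.
Expand each integrand as polynomial × e^(−2γx²) and use ∫x^(2j)·e^(−2γx²) dx = (2j−1)!!/(4γ)^j · √(π/(2γ)), odd powers → 0; here √(π/(2γ)) = 0.67281. Differentiate with the product rule, d/dx e^(−γx²) = −2γx·e^(−γx²).
State is unnormalized: ∫|Ψ|² dx = 0.47942, and ∫Ψ*·(−ħ² Ψ'') dx = 6.6059, so ⟨p²⟩ = 6.6059 / 0.47942.
⟨p²⟩ = 13.779.

13.8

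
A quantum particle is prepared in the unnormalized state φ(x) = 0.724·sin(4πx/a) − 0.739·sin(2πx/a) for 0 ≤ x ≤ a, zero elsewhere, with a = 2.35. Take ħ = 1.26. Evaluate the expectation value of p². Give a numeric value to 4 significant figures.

28.02

p² φ = −ħ² d²φ/dx²; ⟨p²⟩ = −ħ² ∫ φ*·φ'' dx / ∫|φ|² dx.
d²/dx² sin(jπx/a) = −(jπ/a)²·sin(jπx/a); on 0 ≤ x ≤ a, ∫sin²(jπx/a) dx = a/2 and ∫sin(jπx/a)·sin(lπx/a) dx = 0 for j ≠ l, so only diagonal terms survive in ∫|φ|² and ∫φ·φ″; ∫φ·φ′ dx = [φ²/2] between the walls = 0.
State is unnormalized: ∫|φ|² dx = 1.2576, and ∫φ*·(−ħ² φ'') dx = 35.243, so ⟨p²⟩ = 35.243 / 1.2576.
⟨p²⟩ = 28.024.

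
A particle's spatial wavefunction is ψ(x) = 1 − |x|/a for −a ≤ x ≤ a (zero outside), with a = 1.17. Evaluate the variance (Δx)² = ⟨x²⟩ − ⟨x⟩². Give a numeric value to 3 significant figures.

Compute ⟨x⟩ and ⟨x²⟩ separately, then (Δx)² = ⟨x²⟩ − ⟨x⟩².
ψ is even, so ∫ over [−a, a] = 2∫₀ᵃ with ψ = 1 − x/a there: ∫₀ᵃ (1 − x/a)² dx = a/3, ∫₀ᵃ x²(1 − x/a)² dx = a³/30, ∫₀ᵃ x⁴(1 − x/a)² dx = a⁵/105.
Normalization: ∫|ψ|² dx = 0.78000.
⟨x⟩ = 0.0000 and ⟨x²⟩ = 0.13689.
(Δx)² = 0.13689 − (0.0000)² = 0.13689.

0.137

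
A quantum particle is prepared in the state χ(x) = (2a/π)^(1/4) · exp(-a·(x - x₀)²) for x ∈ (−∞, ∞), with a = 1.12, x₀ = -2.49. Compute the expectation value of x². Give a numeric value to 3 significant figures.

⟨x²⟩ = ∫ x²·|χ|² dx (integrals over the domain).
Gaussian moments (u = x − x₀): ∫u^(2j)·e^(−2au²) du = (2j−1)!!/(4a)^j · √(π/(2a)), odd powers integrate to 0; here √(π/(2a)) = 1.1843.
⟨x²⟩ = 6.4233.

6.42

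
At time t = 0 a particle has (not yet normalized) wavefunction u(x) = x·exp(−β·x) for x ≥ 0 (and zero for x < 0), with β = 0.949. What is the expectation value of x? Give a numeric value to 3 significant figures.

1.58

⟨x⟩ = ∫ x·|u|² dx / ∫|u|² dx (integrals over the domain).
Every integrand reduces to terms xʲ·e^(−2βx) on [0, ∞); use ∫₀^∞ xʲ·e^(−2βx) dx = j!/(2β)^(j+1).
State is unnormalized: ∫|u|² dx = 0.29251, and ∫u*·x·u dx = 0.46235, so ⟨x⟩ = 0.46235 / 0.29251.
⟨x⟩ = 1.5806.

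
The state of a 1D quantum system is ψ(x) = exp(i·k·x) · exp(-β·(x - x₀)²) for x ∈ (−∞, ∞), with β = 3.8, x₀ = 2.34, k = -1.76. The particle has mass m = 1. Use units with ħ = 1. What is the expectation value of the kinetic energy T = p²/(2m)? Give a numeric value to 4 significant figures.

T = −(ħ²/2m) d²/dx², so ⟨T⟩ = −(ħ²/2m) ∫ ψ*·ψ'' dx / ∫|ψ|² dx; with m = 1.
Gaussian moments (u = x − x₀): ∫u^(2j)·e^(−2βu²) du = (2j−1)!!/(4β)^j · √(π/(2β)), odd powers integrate to 0; here √(π/(2β)) = 0.64294. Derivatives: ψ′ = (ik − 2βu)·ψ, ψ″ = ((ik − 2βu)² − 2β)·ψ; the odd-in-u pieces drop out.
State is unnormalized: ∫|ψ|² dx = 0.64294, and ∫ψ*·(−ħ²/2m · ψ'') dx = 2.2174, so ⟨T⟩ = 2.2174 / 0.64294.
⟨T⟩ = 3.4488.

3.449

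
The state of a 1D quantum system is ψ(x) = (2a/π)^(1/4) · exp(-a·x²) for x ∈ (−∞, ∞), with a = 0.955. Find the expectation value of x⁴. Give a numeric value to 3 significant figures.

0.206

⟨x⁴⟩ = ∫ x⁴·|ψ|² dx (integrals over the domain).
Gaussian moments: ∫x^(2j)·e^(−2ax²) dx = (2j−1)!!/(4a)^j · √(π/(2a)), odd powers integrate to 0; here √(π/(2a)) = 1.2825.
⟨x⁴⟩ = 0.20559.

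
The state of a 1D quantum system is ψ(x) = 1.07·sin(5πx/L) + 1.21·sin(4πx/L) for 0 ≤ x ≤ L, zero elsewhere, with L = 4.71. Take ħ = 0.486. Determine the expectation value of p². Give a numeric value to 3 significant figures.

p² ψ = −ħ² d²ψ/dx²; ⟨p²⟩ = −ħ² ∫ ψ*·ψ'' dx / ∫|ψ|² dx.
d²/dx² sin(jπx/L) = −(jπ/L)²·sin(jπx/L); on 0 ≤ x ≤ L, ∫sin²(jπx/L) dx = L/2 and ∫sin(jπx/L)·sin(lπx/L) dx = 0 for j ≠ l, so only diagonal terms survive in ∫|ψ|² and ∫ψ·ψ″; ∫ψ·ψ′ dx = [ψ²/2] between the walls = 0.
State is unnormalized: ∫|ψ|² dx = 6.1442, and ∫ψ*·(−ħ² ψ'') dx = 12.880, so ⟨p²⟩ = 12.880 / 6.1442.
⟨p²⟩ = 2.0963.

2.10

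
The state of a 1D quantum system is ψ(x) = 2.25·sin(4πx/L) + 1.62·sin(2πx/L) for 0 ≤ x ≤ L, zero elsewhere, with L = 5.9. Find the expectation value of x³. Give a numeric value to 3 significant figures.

⟨x³⟩ = ∫ x³·|ψ|² dx / ∫|ψ|² dx (integrals over the domain).
On 0 ≤ x ≤ L (j ≠ l): ∫sin²(jπx/L) dx = L/2, ∫sin(jπx/L)·sin(lπx/L) dx = 0; diagonal moments ∫x·sin²(jπx/L) dx = L²/4, ∫x²·sin²(jπx/L) dx = L³·(1/6 − 1/(4j²π²)); cross terms ∫x·sin(jπx/L)·sin(lπx/L) dx = 0 for j + l even and −4jlL²/(π²(j² − l²)²) for j + l odd, ∫x²·sin(jπx/L)·sin(lπx/L) dx = (−1)^(j+l)·4jlL³/(π²(j² − l²)²); higher powers the same way via product-to-sum and parts.
State is unnormalized: ∫|ψ|² dx = 22.676, and ∫ψ*·x³·ψ dx = 1417.9, so ⟨x³⟩ = 1417.9 / 22.676.
⟨x³⟩ = 62.527.

62.5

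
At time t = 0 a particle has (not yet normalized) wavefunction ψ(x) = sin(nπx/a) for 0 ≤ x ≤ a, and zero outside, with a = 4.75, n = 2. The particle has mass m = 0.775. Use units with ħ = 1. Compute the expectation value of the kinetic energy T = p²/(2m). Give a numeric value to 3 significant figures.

T = −(ħ²/2m) d²/dx², so ⟨T⟩ = −(ħ²/2m) ∫ ψ*·ψ'' dx / ∫|ψ|² dx; with m = 0.775.
d/dx sin(nπx/a) = (nπ/a)·cos(nπx/a) and d²/dx² sin(nπx/a) = −(nπ/a)²·sin(nπx/a); on 0 ≤ x ≤ a, ∫sin²(nπx/a) dx = a/2 and ∫sin(nπx/a)·cos(nπx/a) dx = 0.
State is unnormalized: ∫|ψ|² dx = 2.3750, and ∫ψ*·(−ħ²/2m · ψ'') dx = 2.6810, so ⟨T⟩ = 2.6810 / 2.3750.
⟨T⟩ = 1.1289.

1.13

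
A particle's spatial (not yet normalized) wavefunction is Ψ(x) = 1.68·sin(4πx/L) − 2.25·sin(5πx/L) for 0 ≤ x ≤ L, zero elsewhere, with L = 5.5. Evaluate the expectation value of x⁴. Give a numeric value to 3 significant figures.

314.

⟨x⁴⟩ = ∫ x⁴·|Ψ|² dx / ∫|Ψ|² dx (integrals over the domain).
On 0 ≤ x ≤ L (j ≠ l): ∫sin²(jπx/L) dx = L/2, ∫sin(jπx/L)·sin(lπx/L) dx = 0; diagonal moments ∫x·sin²(jπx/L) dx = L²/4, ∫x²·sin²(jπx/L) dx = L³·(1/6 − 1/(4j²π²)); cross terms ∫x·sin(jπx/L)·sin(lπx/L) dx = 0 for j + l even and −4jlL²/(π²(j² − l²)²) for j + l odd, ∫x²·sin(jπx/L)·sin(lπx/L) dx = (−1)^(j+l)·4jlL³/(π²(j² − l²)²); higher powers the same way via product-to-sum and parts.
State is unnormalized: ∫|Ψ|² dx = 21.683, and ∫Ψ*·x⁴·Ψ dx = 6801.0, so ⟨x⁴⟩ = 6801.0 / 21.683.
⟨x⁴⟩ = 313.65.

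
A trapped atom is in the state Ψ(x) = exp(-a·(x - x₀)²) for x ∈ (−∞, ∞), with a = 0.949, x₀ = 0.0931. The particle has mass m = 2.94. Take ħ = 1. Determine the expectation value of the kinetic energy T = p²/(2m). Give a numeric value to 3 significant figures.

0.161

T = −(ħ²/2m) d²/dx², so ⟨T⟩ = −(ħ²/2m) ∫ Ψ*·Ψ'' dx / ∫|Ψ|² dx; with m = 2.94.
Gaussian moments (u = x − x₀): ∫u^(2j)·e^(−2au²) du = (2j−1)!!/(4a)^j · √(π/(2a)), odd powers integrate to 0; here √(π/(2a)) = 1.2866. Derivatives: d/dx e^(−au²) = −2au·e^(−au²), d²/dx² e^(−au²) = (4a²u² − 2a)·e^(−au²).
State is unnormalized: ∫|Ψ|² dx = 1.2866, and ∫Ψ*·(−ħ²/2m · Ψ'') dx = 0.20764, so ⟨T⟩ = 0.20764 / 1.2866.
⟨T⟩ = 0.16139.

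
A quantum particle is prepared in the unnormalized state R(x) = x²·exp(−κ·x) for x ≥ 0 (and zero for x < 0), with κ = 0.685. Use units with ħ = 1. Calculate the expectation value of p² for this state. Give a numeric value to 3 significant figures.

p² R = −ħ² d²R/dx²; ⟨p²⟩ = −ħ² ∫ R*·R'' dx / ∫|R|² dx.
Differentiate x²·exp(−κ·x) with the product rule; every integrand then reduces to terms xʲ·e^(−2κx) on [0, ∞), with ∫₀^∞ xʲ·e^(−2κx) dx = j!/(2κ)^(j+1).
State is unnormalized: ∫|R|² dx = 4.9729, and ∫R*·(−ħ² R'') dx = 0.77780, so ⟨p²⟩ = 0.77780 / 4.9729.
⟨p²⟩ = 0.15641.

0.156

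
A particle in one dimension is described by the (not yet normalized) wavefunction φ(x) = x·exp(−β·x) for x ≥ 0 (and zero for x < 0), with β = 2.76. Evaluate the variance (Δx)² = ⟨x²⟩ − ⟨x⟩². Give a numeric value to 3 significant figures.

Compute ⟨x⟩ and ⟨x²⟩ separately, then (Δx)² = ⟨x²⟩ − ⟨x⟩².
Every integrand reduces to terms xʲ·e^(−2βx) on [0, ∞); use ∫₀^∞ xʲ·e^(−2βx) dx = j!/(2β)^(j+1).
Normalization: ∫|φ|² dx = 0.011891.
⟨x⟩ = 0.54348 and ⟨x²⟩ = 0.39382.
(Δx)² = 0.39382 − (0.54348)² = 0.098456.

0.0985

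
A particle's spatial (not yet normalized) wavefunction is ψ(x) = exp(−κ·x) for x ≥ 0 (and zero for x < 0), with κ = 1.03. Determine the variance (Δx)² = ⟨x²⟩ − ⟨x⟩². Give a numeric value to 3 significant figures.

Compute ⟨x⟩ and ⟨x²⟩ separately, then (Δx)² = ⟨x²⟩ − ⟨x⟩².
Every integrand reduces to terms xʲ·e^(−2κx) on [0, ∞); use ∫₀^∞ xʲ·e^(−2κx) dx = j!/(2κ)^(j+1).
Normalization: ∫|ψ|² dx = 0.48544.
⟨x⟩ = 0.48544 and ⟨x²⟩ = 0.47130.
(Δx)² = 0.47130 − (0.48544)² = 0.23565.

0.236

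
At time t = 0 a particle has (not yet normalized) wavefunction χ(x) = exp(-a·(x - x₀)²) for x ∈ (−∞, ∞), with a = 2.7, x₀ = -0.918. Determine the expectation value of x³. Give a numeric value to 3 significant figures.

⟨x³⟩ = ∫ x³·|χ|² dx / ∫|χ|² dx (integrals over the domain).
Gaussian moments (u = x − x₀): ∫u^(2j)·e^(−2au²) du = (2j−1)!!/(4a)^j · √(π/(2a)), odd powers integrate to 0; here √(π/(2a)) = 0.76274.
State is unnormalized: ∫|χ|² dx = 0.76274, and ∫χ*·x³·χ dx = -0.78457, so ⟨x³⟩ = -0.78457 / 0.76274.
⟨x³⟩ = -1.0286.

-1.03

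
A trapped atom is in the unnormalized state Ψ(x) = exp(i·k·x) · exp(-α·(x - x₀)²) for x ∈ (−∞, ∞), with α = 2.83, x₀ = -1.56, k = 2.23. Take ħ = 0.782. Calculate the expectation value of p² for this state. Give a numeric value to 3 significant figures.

4.77

p² Ψ = −ħ² d²Ψ/dx²; ⟨p²⟩ = −ħ² ∫ Ψ*·Ψ'' dx / ∫|Ψ|² dx.
Gaussian moments (u = x − x₀): ∫u^(2j)·e^(−2αu²) du = (2j−1)!!/(4α)^j · √(π/(2α)), odd powers integrate to 0; here √(π/(2α)) = 0.74502. Derivatives: Ψ′ = (ik − 2αu)·Ψ, Ψ″ = ((ik − 2αu)² − 2α)·Ψ; the odd-in-u pieces drop out.
State is unnormalized: ∫|Ψ|² dx = 0.74502, and ∫Ψ*·(−ħ² Ψ'') dx = 3.5550, so ⟨p²⟩ = 3.5550 / 0.74502.
⟨p²⟩ = 4.7717.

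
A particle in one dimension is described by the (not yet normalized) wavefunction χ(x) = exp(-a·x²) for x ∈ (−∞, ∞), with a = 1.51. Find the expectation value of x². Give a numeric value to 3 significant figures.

0.166

⟨x²⟩ = ∫ x²·|χ|² dx / ∫|χ|² dx (integrals over the domain).
Gaussian moments: ∫x^(2j)·e^(−2ax²) dx = (2j−1)!!/(4a)^j · √(π/(2a)), odd powers integrate to 0; here √(π/(2a)) = 1.0199.
State is unnormalized: ∫|χ|² dx = 1.0199, and ∫χ*·x²·χ dx = 0.16886, so ⟨x²⟩ = 0.16886 / 1.0199.
⟨x²⟩ = 0.16556.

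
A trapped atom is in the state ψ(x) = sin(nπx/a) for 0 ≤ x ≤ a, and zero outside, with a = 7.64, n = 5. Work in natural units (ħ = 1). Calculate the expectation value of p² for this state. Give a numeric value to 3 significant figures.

4.23

p² ψ = −ħ² d²ψ/dx²; ⟨p²⟩ = −ħ² ∫ ψ*·ψ'' dx / ∫|ψ|² dx.
d/dx sin(nπx/a) = (nπ/a)·cos(nπx/a) and d²/dx² sin(nπx/a) = −(nπ/a)²·sin(nπx/a); on 0 ≤ x ≤ a, ∫sin²(nπx/a) dx = a/2 and ∫sin(nπx/a)·cos(nπx/a) dx = 0.
State is unnormalized: ∫|ψ|² dx = 3.8200, and ∫ψ*·(−ħ² ψ'') dx = 16.148, so ⟨p²⟩ = 16.148 / 3.8200.
⟨p²⟩ = 4.2272.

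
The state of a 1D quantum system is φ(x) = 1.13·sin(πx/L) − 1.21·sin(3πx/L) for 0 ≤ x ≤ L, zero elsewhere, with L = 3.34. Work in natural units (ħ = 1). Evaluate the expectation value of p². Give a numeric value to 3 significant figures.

p² φ = −ħ² d²φ/dx²; ⟨p²⟩ = −ħ² ∫ φ*·φ'' dx / ∫|φ|² dx.
d²/dx² sin(jπx/L) = −(jπ/L)²·sin(jπx/L); on 0 ≤ x ≤ L, ∫sin²(jπx/L) dx = L/2 and ∫sin(jπx/L)·sin(lπx/L) dx = 0 for j ≠ l, so only diagonal terms survive in ∫|φ|² and ∫φ·φ″; ∫φ·φ′ dx = [φ²/2] between the walls = 0.
State is unnormalized: ∫|φ|² dx = 4.5775, and ∫φ*·(−ħ² φ'') dx = 21.355, so ⟨p²⟩ = 21.355 / 4.5775.
⟨p²⟩ = 4.6653.

4.67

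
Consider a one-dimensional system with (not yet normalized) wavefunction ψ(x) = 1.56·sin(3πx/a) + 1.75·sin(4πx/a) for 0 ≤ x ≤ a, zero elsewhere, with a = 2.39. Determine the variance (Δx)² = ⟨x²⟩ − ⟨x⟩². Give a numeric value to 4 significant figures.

0.2296

Compute ⟨x⟩ and ⟨x²⟩ separately, then (Δx)² = ⟨x²⟩ − ⟨x⟩².
On 0 ≤ x ≤ a (j ≠ l): ∫sin²(jπx/a) dx = a/2, ∫sin(jπx/a)·sin(lπx/a) dx = 0; diagonal moments ∫x·sin²(jπx/a) dx = a²/4, ∫x²·sin²(jπx/a) dx = a³·(1/6 − 1/(4j²π²)); cross terms ∫x·sin(jπx/a)·sin(lπx/a) dx = 0 for j + l even and −4jla²/(π²(j² − l²)²) for j + l odd, ∫x²·sin(jπx/a)·sin(lπx/a) dx = (−1)^(j+l)·4jla³/(π²(j² − l²)²); higher powers the same way via product-to-sum and parts.
Normalization: ∫|ψ|² dx = 6.5678.
⟨x⟩ = 0.72368 and ⟨x²⟩ = 0.75328.
(Δx)² = 0.75328 − (0.72368)² = 0.22956.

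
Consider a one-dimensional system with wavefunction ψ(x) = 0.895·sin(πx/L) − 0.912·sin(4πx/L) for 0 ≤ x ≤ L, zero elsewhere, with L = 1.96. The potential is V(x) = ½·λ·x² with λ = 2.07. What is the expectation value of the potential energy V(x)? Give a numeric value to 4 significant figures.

⟨V⟩ = ∫ V(x)·|ψ|² dx / ∫|ψ|² dx.
On 0 ≤ x ≤ L (j ≠ l): ∫sin²(jπx/L) dx = L/2, ∫sin(jπx/L)·sin(lπx/L) dx = 0; diagonal moments ∫x·sin²(jπx/L) dx = L²/4, ∫x²·sin²(jπx/L) dx = L³·(1/6 − 1/(4j²π²)); cross terms ∫x·sin(jπx/L)·sin(lπx/L) dx = 0 for j + l even and −4jlL²/(π²(j² − l²)²) for j + l odd, ∫x²·sin(jπx/L)·sin(lπx/L) dx = (−1)^(j+l)·4jlL³/(π²(j² − l²)²); higher powers the same way via product-to-sum and parts.
State is unnormalized: ∫|ψ|² dx = 1.6001, and ∫ψ*·V(x)·ψ dx = 2.0440, so ⟨V⟩ = 2.0440 / 1.6001.
⟨V⟩ = 1.2774.

1.277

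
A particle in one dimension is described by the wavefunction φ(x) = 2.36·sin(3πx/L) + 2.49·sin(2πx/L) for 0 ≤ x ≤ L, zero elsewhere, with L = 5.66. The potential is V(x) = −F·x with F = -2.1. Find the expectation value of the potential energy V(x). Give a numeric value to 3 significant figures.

3.63

⟨V⟩ = ∫ V(x)·|φ|² dx / ∫|φ|² dx.
On 0 ≤ x ≤ L (j ≠ l): ∫sin²(jπx/L) dx = L/2, ∫sin(jπx/L)·sin(lπx/L) dx = 0; diagonal moments ∫x·sin²(jπx/L) dx = L²/4, ∫x²·sin²(jπx/L) dx = L³·(1/6 − 1/(4j²π²)); cross terms ∫x·sin(jπx/L)·sin(lπx/L) dx = 0 for j + l even and −4jlL²/(π²(j² − l²)²) for j + l odd, ∫x²·sin(jπx/L)·sin(lπx/L) dx = (−1)^(j+l)·4jlL³/(π²(j² − l²)²); higher powers the same way via product-to-sum and parts.
State is unnormalized: ∫|φ|² dx = 33.308, and ∫φ*·V(x)·φ dx = 121.04, so ⟨V⟩ = 121.04 / 33.308.
⟨V⟩ = 3.6341.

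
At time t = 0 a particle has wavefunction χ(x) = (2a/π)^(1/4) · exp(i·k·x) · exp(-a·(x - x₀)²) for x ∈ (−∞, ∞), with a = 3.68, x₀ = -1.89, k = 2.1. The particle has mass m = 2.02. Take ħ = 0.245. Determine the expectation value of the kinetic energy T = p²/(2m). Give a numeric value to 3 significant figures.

T = −(ħ²/2m) d²/dx², so ⟨T⟩ = −(ħ²/2m) ∫ χ*·χ'' dx; with m = 2.02.
Gaussian moments (u = x − x₀): ∫u^(2j)·e^(−2au²) du = (2j−1)!!/(4a)^j · √(π/(2a)), odd powers integrate to 0; here √(π/(2a)) = 0.65334. Derivatives: χ′ = (ik − 2au)·χ, χ″ = ((ik − 2au)² − 2a)·χ; the odd-in-u pieces drop out.
⟨T⟩ = 0.12020.

0.120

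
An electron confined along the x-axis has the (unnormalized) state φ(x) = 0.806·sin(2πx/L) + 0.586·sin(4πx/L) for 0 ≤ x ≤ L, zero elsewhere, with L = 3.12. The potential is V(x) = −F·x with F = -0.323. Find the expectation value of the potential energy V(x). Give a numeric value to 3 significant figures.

0.504

⟨V⟩ = ∫ V(x)·|φ|² dx / ∫|φ|² dx.
On 0 ≤ x ≤ L (j ≠ l): ∫sin²(jπx/L) dx = L/2, ∫sin(jπx/L)·sin(lπx/L) dx = 0; diagonal moments ∫x·sin²(jπx/L) dx = L²/4, ∫x²·sin²(jπx/L) dx = L³·(1/6 − 1/(4j²π²)); cross terms ∫x·sin(jπx/L)·sin(lπx/L) dx = 0 for j + l even and −4jlL²/(π²(j² − l²)²) for j + l odd, ∫x²·sin(jπx/L)·sin(lπx/L) dx = (−1)^(j+l)·4jlL³/(π²(j² − l²)²); higher powers the same way via product-to-sum and parts.
State is unnormalized: ∫|φ|² dx = 1.5491, and ∫φ*·V(x)·φ dx = 0.78058, so ⟨V⟩ = 0.78058 / 1.5491.
⟨V⟩ = 0.50388.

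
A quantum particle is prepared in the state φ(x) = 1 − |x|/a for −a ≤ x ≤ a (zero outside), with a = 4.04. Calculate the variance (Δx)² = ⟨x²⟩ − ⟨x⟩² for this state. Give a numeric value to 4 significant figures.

Compute ⟨x⟩ and ⟨x²⟩ separately, then (Δx)² = ⟨x²⟩ − ⟨x⟩².
φ is even, so ∫ over [−a, a] = 2∫₀ᵃ with φ = 1 − x/a there: ∫₀ᵃ (1 − x/a)² dx = a/3, ∫₀ᵃ x²(1 − x/a)² dx = a³/30, ∫₀ᵃ x⁴(1 − x/a)² dx = a⁵/105.
Normalization: ∫|φ|² dx = 2.6933.
⟨x⟩ = 0.0000 and ⟨x²⟩ = 1.6322.
(Δx)² = 1.6322 − (0.0000)² = 1.6322.

1.632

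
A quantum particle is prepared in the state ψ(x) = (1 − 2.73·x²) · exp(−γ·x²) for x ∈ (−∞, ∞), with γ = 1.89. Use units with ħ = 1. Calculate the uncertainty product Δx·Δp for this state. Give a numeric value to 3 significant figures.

Δx = √(⟨x²⟩−⟨x⟩²), Δp = √(⟨p²⟩−⟨p⟩²).
Expand each integrand as polynomial × e^(−2γx²) and use ∫x^(2j)·e^(−2γx²) dx = (2j−1)!!/(4γ)^j · √(π/(2γ)), odd powers → 0; here √(π/(2γ)) = 0.91165. Differentiate with the product rule, d/dx e^(−γx²) = −2γx·e^(−γx²).
Normalization: ∫|ψ|² dx = 0.60988.
⟨x⟩ = 0.0000, ⟨x²⟩ = 0.15608 ⇒ Δx = 0.39506.
⟨p⟩ = 0.0000, ⟨p²⟩ = 7.4445 ⇒ Δp = 2.7285.
Δx·Δp = 1.0779.

1.08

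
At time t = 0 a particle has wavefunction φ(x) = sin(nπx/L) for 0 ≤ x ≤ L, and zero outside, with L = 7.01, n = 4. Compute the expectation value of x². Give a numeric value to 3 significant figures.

16.2

⟨x²⟩ = ∫ x²·|φ|² dx / ∫|φ|² dx (integrals over the domain).
With sin²θ = (1 − cos2θ)/2 on 0 ≤ x ≤ L: ∫sin²(nπx/L) dx = L/2, ∫x·sin²(nπx/L) dx = L²/4, ∫x²·sin²(nπx/L) dx = L³·(1/6 − 1/(4n²π²)); higher powers xᵏ the same way, integrating xᵏ·cos(2nπx/L) by parts.
State is unnormalized: ∫|φ|² dx = 3.5050, and ∫φ*·x²·φ dx = 56.867, so ⟨x²⟩ = 56.867 / 3.5050.
⟨x²⟩ = 16.224.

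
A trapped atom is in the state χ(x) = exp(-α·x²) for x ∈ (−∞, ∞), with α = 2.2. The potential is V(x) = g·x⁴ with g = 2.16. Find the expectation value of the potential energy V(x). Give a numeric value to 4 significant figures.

⟨V⟩ = ∫ V(x)·|χ|² dx / ∫|χ|² dx.
Gaussian moments: ∫x^(2j)·e^(−2αx²) dx = (2j−1)!!/(4α)^j · √(π/(2α)), odd powers integrate to 0; here √(π/(2α)) = 0.84498.
State is unnormalized: ∫|χ|² dx = 0.84498, and ∫χ*·V(x)·χ dx = 0.070706, so ⟨V⟩ = 0.070706 / 0.84498.
⟨V⟩ = 0.083678.

0.08368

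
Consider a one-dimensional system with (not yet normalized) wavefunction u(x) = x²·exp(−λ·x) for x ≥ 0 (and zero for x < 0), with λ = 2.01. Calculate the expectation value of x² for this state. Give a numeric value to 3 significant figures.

⟨x²⟩ = ∫ x²·|u|² dx / ∫|u|² dx (integrals over the domain).
Every integrand reduces to terms xʲ·e^(−2λx) on [0, ∞); use ∫₀^∞ xʲ·e^(−2λx) dx = j!/(2λ)^(j+1).
State is unnormalized: ∫|u|² dx = 0.022860, and ∫u*·x²·u dx = 0.042438, so ⟨x²⟩ = 0.042438 / 0.022860.
⟨x²⟩ = 1.8564.

1.86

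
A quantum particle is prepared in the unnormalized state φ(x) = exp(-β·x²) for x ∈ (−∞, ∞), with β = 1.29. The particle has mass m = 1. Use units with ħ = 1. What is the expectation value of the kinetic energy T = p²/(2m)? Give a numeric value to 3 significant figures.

0.645

T = −(ħ²/2m) d²/dx², so ⟨T⟩ = −(ħ²/2m) ∫ φ*·φ'' dx / ∫|φ|² dx; with m = 1.
Gaussian moments: ∫x^(2j)·e^(−2βx²) dx = (2j−1)!!/(4β)^j · √(π/(2β)), odd powers integrate to 0; here √(π/(2β)) = 1.1035. Derivatives: d/dx e^(−βx²) = −2βx·e^(−βx²), d²/dx² e^(−βx²) = (4β²x² − 2β)·e^(−βx²).
State is unnormalized: ∫|φ|² dx = 1.1035, and ∫φ*·(−ħ²/2m · φ'') dx = 0.71175, so ⟨T⟩ = 0.71175 / 1.1035.
⟨T⟩ = 0.64500.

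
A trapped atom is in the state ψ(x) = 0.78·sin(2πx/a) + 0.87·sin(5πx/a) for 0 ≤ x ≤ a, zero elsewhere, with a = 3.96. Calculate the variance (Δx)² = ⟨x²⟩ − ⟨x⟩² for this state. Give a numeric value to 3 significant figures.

Compute ⟨x⟩ and ⟨x²⟩ separately, then (Δx)² = ⟨x²⟩ − ⟨x⟩².
On 0 ≤ x ≤ a (j ≠ l): ∫sin²(jπx/a) dx = a/2, ∫sin(jπx/a)·sin(lπx/a) dx = 0; diagonal moments ∫x·sin²(jπx/a) dx = a²/4, ∫x²·sin²(jπx/a) dx = a³·(1/6 − 1/(4j²π²)); cross terms ∫x·sin(jπx/a)·sin(lπx/a) dx = 0 for j + l even and −4jla²/(π²(j² − l²)²) for j + l odd, ∫x²·sin(jπx/a)·sin(lπx/a) dx = (−1)^(j+l)·4jla³/(π²(j² − l²)²); higher powers the same way via product-to-sum and parts.
Normalization: ∫|ψ|² dx = 2.7033.
⟨x⟩ = 1.9076 and ⟨x²⟩ = 4.8346.
(Δx)² = 4.8346 − (1.9076)² = 1.1954.

1.20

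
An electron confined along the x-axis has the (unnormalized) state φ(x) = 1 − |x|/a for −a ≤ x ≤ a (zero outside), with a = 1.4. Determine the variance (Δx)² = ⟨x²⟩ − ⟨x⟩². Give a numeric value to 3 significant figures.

0.196

Compute ⟨x⟩ and ⟨x²⟩ separately, then (Δx)² = ⟨x²⟩ − ⟨x⟩².
φ is even, so ∫ over [−a, a] = 2∫₀ᵃ with φ = 1 − x/a there: ∫₀ᵃ (1 − x/a)² dx = a/3, ∫₀ᵃ x²(1 − x/a)² dx = a³/30, ∫₀ᵃ x⁴(1 − x/a)² dx = a⁵/105.
Normalization: ∫|φ|² dx = 0.93333.
⟨x⟩ = 0.0000 and ⟨x²⟩ = 0.19600.
(Δx)² = 0.19600 − (0.0000)² = 0.19600.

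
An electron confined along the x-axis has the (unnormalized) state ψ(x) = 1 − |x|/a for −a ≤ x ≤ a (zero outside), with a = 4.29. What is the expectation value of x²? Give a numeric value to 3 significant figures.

1.84

⟨x²⟩ = ∫ x²·|ψ|² dx / ∫|ψ|² dx (integrals over the domain).
ψ is even, so ∫ over [−a, a] = 2∫₀ᵃ with ψ = 1 − x/a there: ∫₀ᵃ (1 − x/a)² dx = a/3, ∫₀ᵃ x²(1 − x/a)² dx = a³/30, ∫₀ᵃ x⁴(1 − x/a)² dx = a⁵/105.
State is unnormalized: ∫|ψ|² dx = 2.8600, and ∫ψ*·x²·ψ dx = 5.2636, so ⟨x²⟩ = 5.2636 / 2.8600.
⟨x²⟩ = 1.8404.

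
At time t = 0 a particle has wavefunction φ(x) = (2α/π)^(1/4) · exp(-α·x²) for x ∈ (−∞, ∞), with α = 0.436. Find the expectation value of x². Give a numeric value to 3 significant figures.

0.573

⟨x²⟩ = ∫ x²·|φ|² dx (integrals over the domain).
Gaussian moments: ∫x^(2j)·e^(−2αx²) dx = (2j−1)!!/(4α)^j · √(π/(2α)), odd powers integrate to 0; here √(π/(2α)) = 1.8981.
⟨x²⟩ = 0.57339.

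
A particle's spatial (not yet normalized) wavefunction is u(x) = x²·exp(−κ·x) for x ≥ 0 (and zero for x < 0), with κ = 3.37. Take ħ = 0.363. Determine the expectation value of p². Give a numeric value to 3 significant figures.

p² u = −ħ² d²u/dx²; ⟨p²⟩ = −ħ² ∫ u*·u'' dx / ∫|u|² dx.
Differentiate x²·exp(−κ·x) with the product rule; every integrand then reduces to terms xʲ·e^(−2κx) on [0, ∞), with ∫₀^∞ xʲ·e^(−2κx) dx = j!/(2κ)^(j+1).
State is unnormalized: ∫|u|² dx = 0.0017255, and ∫u*·(−ħ² u'') dx = 0.00086072, so ⟨p²⟩ = 0.00086072 / 0.0017255.
⟨p²⟩ = 0.49883.

0.499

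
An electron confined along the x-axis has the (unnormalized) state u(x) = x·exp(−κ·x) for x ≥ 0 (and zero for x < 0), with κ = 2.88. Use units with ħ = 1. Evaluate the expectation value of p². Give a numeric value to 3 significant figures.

p² u = −ħ² d²u/dx²; ⟨p²⟩ = −ħ² ∫ u*·u'' dx / ∫|u|² dx.
Differentiate x·exp(−κ·x) with the product rule; every integrand then reduces to terms xʲ·e^(−2κx) on [0, ∞), with ∫₀^∞ xʲ·e^(−2κx) dx = j!/(2κ)^(j+1).
State is unnormalized: ∫|u|² dx = 0.010466, and ∫u*·(−ħ² u'') dx = 0.086806, so ⟨p²⟩ = 0.086806 / 0.010466.
⟨p²⟩ = 8.2944.

8.29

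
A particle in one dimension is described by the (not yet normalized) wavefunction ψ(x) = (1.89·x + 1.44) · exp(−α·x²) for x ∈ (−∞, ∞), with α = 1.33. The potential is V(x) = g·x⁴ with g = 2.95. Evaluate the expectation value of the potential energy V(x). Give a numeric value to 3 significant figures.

⟨V⟩ = ∫ V(x)·|ψ|² dx / ∫|ψ|² dx.
Expand each integrand as polynomial × e^(−2αx²) and use ∫x^(2j)·e^(−2αx²) dx = (2j−1)!!/(4α)^j · √(π/(2α)), odd powers → 0; here √(π/(2α)) = 1.0868.
State is unnormalized: ∫|ψ|² dx = 2.9832, and ∫ψ*·V(x)·ψ dx = 1.8455, so ⟨V⟩ = 1.8455 / 2.9832.
⟨V⟩ = 0.61864.

0.619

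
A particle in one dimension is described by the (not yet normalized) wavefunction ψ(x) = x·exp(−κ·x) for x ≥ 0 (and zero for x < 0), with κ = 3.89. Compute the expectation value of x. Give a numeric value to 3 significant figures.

⟨x⟩ = ∫ x·|ψ|² dx / ∫|ψ|² dx (integrals over the domain).
Every integrand reduces to terms xʲ·e^(−2κx) on [0, ∞); use ∫₀^∞ xʲ·e^(−2κx) dx = j!/(2κ)^(j+1).
State is unnormalized: ∫|ψ|² dx = 0.0042471, and ∫ψ*·x·ψ dx = 0.0016377, so ⟨x⟩ = 0.0016377 / 0.0042471.
⟨x⟩ = 0.38560.

0.386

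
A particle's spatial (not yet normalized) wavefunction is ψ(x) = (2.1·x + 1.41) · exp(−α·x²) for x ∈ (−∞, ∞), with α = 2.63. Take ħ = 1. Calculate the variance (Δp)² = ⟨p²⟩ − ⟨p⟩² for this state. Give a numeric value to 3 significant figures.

Compute ⟨p⟩ and ⟨p²⟩ separately; (Δp)² = ⟨p²⟩ − ⟨p⟩².
Expand each integrand as polynomial × e^(−2αx²) and use ∫x^(2j)·e^(−2αx²) dx = (2j−1)!!/(4α)^j · √(π/(2α)), odd powers → 0; here √(π/(2α)) = 0.77283. Differentiate with the product rule, d/dx e^(−αx²) = −2αx·e^(−αx²).
Normalization: ∫|ψ|² dx = 1.8604.
⟨p⟩ = 0.0000 and ⟨p²⟩ = 3.5460.
(Δp)² = 3.5460 − (0.0000)² = 3.5460.

3.55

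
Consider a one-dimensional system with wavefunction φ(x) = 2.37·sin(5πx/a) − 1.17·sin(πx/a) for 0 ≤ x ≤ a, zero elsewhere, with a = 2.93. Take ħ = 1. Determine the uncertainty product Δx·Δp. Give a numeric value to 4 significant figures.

3.641

Δx = √(⟨x²⟩−⟨x⟩²), Δp = √(⟨p²⟩−⟨p⟩²).
On 0 ≤ x ≤ a (j ≠ l): ∫sin²(jπx/a) dx = a/2, ∫sin(jπx/a)·sin(lπx/a) dx = 0; diagonal moments ∫x·sin²(jπx/a) dx = a²/4, ∫x²·sin²(jπx/a) dx = a³·(1/6 − 1/(4j²π²)); cross terms ∫x·sin(jπx/a)·sin(lπx/a) dx = 0 for j + l even and −4jla²/(π²(j² − l²)²) for j + l odd, ∫x²·sin(jπx/a)·sin(lπx/a) dx = (−1)^(j+l)·4jla³/(π²(j² − l²)²); higher powers the same way via product-to-sum and parts. d²/dx² sin(jπx/a) = −(jπ/a)²·sin(jπx/a); on 0 ≤ x ≤ a, ∫sin²(jπx/a) dx = a/2 and ∫sin(jπx/a)·sin(lπx/a) dx = 0 for j ≠ l, so only diagonal terms survive in ∫|φ|² and ∫φ·φ″; ∫φ·φ′ dx = [φ²/2] between the walls = 0.
Normalization: ∫|φ|² dx = 10.234.
⟨x⟩ = 1.4650, ⟨x²⟩ = 2.7145 ⇒ Δx = 0.75382.
⟨p⟩ = 0.0000, ⟨p²⟩ = 23.334 ⇒ Δp = 4.8306.
Δx·Δp = 3.6414.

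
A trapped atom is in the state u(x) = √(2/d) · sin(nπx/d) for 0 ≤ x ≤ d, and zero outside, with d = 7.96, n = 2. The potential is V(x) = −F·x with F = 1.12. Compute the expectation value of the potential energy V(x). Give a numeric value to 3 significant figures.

⟨V⟩ = ∫ V(x)·|u|² dx.
With sin²θ = (1 − cos2θ)/2 on 0 ≤ x ≤ d: ∫sin²(nπx/d) dx = d/2, ∫x·sin²(nπx/d) dx = d²/4, ∫x²·sin²(nπx/d) dx = d³·(1/6 − 1/(4n²π²)); higher powers xᵏ the same way, integrating xᵏ·cos(2nπx/d) by parts.
⟨V⟩ = -4.4576.

-4.46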